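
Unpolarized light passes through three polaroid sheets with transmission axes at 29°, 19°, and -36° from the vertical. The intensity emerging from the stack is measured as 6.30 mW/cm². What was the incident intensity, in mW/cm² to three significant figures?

I₀ ≈ 39.5 mW/cm²

Unpolarized light through the first polarizer → I₁ = ½ I₀, now polarized at 29°.
I₂ = I₁ cos²(19° − 29°) = 0.5 I₀ · cos²(10°) = 0.4849 I₀.
I₃ = I₂ cos²(-36° − 19°) = 0.4849 I₀ · cos²(55°) = 0.1595 I₀.
So 6.30 mW/cm² = 0.1595 I₀, giving I₀ = 6.30/0.1595 = 39.49 mW/cm².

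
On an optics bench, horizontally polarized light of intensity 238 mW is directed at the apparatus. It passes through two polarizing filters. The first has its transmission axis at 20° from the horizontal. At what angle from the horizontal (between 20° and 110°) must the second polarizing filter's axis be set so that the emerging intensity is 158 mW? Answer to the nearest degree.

I₁ = I₀ cos²(20° − 0°) = I₀ cos²(20°) = 0.883 I₀.
Target fraction: 158 / 238 mW = 0.6639 of I₀.
Need I₂/I₀ = 0.6639, so cos²(θ − 20°) = 0.6639 / 0.883 = 0.7518.
θ − 20° = arccos(√0.7518) = 29.9°, giving θ ≈ 20 + 29.9 = 49.9°.

θ ≈ 50°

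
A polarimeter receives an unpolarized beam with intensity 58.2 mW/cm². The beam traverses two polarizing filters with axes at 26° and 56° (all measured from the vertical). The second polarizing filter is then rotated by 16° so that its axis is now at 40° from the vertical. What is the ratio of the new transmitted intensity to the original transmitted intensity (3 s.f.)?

I_new/I_old ≈ 1.26

Before rotation:
Unpolarized light through the first polarizer → I₁ = ½ I₀, now polarized at 26°.
I₂ = I₁ cos²(56° − 26°) = 0.5 I₀ · cos²(30°) = 0.375 I₀.
After rotation:
Unpolarized light through the first polarizer → I₁ = ½ I₀, now polarized at 26°.
I₂ = I₁ cos²(40° − 26°) = 0.5 I₀ · cos²(14°) = 0.4707 I₀.
Ratio = 0.4707 / 0.375 = 1.255.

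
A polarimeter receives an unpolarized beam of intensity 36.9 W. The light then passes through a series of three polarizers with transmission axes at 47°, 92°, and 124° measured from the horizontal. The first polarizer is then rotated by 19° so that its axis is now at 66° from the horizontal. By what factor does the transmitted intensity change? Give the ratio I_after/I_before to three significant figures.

Before rotation:
Unpolarized light through the first polarizer → I₁ = ½ I₀, now polarized at 47°.
I₂ = I₁ cos²(92° − 47°) = 0.5 I₀ · cos²(45°) = 0.25 I₀.
I₃ = I₂ cos²(124° − 92°) = 0.25 I₀ · cos²(32°) = 0.1798 I₀.
After rotation:
Unpolarized light through the first polarizer → I₁ = ½ I₀, now polarized at 66°.
I₂ = I₁ cos²(92° − 66°) = 0.5 I₀ · cos²(26°) = 0.4039 I₀.
I₃ = I₂ cos²(124° − 92°) = 0.4039 I₀ · cos²(32°) = 0.2905 I₀.
Ratio = 0.2905 / 0.1798 = 1.616.

I_new/I_old ≈ 1.62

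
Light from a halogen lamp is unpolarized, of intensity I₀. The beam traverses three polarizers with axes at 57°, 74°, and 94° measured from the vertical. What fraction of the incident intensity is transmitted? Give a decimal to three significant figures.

≈ 0.404 I₀

Unpolarized light through the first polarizer → I₁ = ½ I₀, now polarized at 57°.
I₂ = I₁ cos²(74° − 57°) = 0.5 I₀ · cos²(17°) = 0.4573 I₀.
I₃ = I₂ cos²(94° − 74°) = 0.4573 I₀ · cos²(20°) = 0.4038 I₀.
Transmitted fraction = 0.4038.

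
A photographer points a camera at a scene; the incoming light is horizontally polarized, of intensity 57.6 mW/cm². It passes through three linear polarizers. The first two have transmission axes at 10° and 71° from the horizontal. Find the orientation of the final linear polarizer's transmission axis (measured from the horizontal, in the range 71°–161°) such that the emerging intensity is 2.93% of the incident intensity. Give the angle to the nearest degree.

θ ≈ 140°

I₁ = I₀ cos²(10° − 0°) = I₀ cos²(10°) = 0.9698 I₀.
I₂ = I₁ cos²(71° − 10°) = 0.9698 I₀ · cos²(61°) = 0.228 I₀.
Need I₃/I₀ = 0.0293, so cos²(θ − 71°) = 0.0293 / 0.228 = 0.1285.
θ − 71° = arccos(√0.1285) = 69.0°, giving θ ≈ 71 + 69.0 = 140.0°.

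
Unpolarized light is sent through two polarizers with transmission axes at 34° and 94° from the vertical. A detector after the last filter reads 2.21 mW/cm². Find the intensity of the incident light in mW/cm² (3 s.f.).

Unpolarized light through the first polarizer → I₁ = ½ I₀, now polarized at 34°.
I₂ = I₁ cos²(94° − 34°) = 0.5 I₀ · cos²(60°) = 0.125 I₀.
So 2.21 mW/cm² = 0.125 I₀, giving I₀ = 2.21/0.125 = 17.68 mW/cm².

I₀ ≈ 17.7 mW/cm²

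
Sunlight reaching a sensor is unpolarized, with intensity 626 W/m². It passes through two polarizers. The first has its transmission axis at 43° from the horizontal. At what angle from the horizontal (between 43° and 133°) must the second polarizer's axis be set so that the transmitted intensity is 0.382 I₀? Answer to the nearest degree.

Unpolarized light through the first polarizer → I₁ = ½ I₀, now polarized at 43°.
Need I₂/I₀ = 0.382, so cos²(θ − 43°) = 0.382 / 0.5 = 0.764.
θ − 43° = arccos(√0.764) = 29.1°, giving θ ≈ 43 + 29.1 = 72.1°.

θ ≈ 72°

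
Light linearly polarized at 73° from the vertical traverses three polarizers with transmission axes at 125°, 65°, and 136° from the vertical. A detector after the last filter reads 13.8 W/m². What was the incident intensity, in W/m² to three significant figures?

By Malus's law, I₁ = I₀ cos²(125° − 73°) = I₀ cos²(52°) = 0.379 I₀.
I₂ = I₁ cos²(65° − 125°) = 0.379 I₀ · cos²(60°) = 0.09476 I₀.
I₃ = I₂ cos²(136° − 65°) = 0.09476 I₀ · cos²(71°) = 0.01004 I₀.
So 13.8 W/m² = 0.01004 I₀, giving I₀ = 13.8/0.01004 = 1374 W/m².

I₀ ≈ 1370 W/m²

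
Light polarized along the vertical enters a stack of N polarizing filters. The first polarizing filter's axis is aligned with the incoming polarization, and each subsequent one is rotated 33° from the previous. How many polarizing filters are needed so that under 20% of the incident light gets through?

First polarizer is aligned with the polarization: full transmission.
Each further stage multiplies by cos²(33°) = 0.7034.
After N polarizers: T = 0.7034^(N−1). Require T < 0.20 ⇒ N−1 > ln(0.20)/ln(0.7034) = 4.57, so N−1 ≥ 5 and N = 6.
Check: N=6 gives T = 0.1722 < 0.20; N=5 gives T = 0.2448.

N = 6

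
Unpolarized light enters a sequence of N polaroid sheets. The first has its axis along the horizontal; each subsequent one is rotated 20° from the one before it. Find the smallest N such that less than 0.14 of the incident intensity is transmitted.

N = 12

First polarizer halves the unpolarized light: factor 1/2.
Each further stage multiplies by cos²(20°) = 0.883.
After N polarizers: T = 0.5·0.883^(N−1). Require T < 0.14 ⇒ N−1 > ln(0.14/0.5)/ln(0.883) = 10.23, so N−1 ≥ 11 and N = 12.
Check: N=12 gives T = 0.1273 < 0.14; N=11 gives T = 0.1441.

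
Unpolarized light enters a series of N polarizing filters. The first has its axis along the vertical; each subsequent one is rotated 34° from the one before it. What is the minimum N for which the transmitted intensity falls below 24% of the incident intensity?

N = 3

First polarizer halves the unpolarized light: factor 1/2.
Each further stage multiplies by cos²(34°) = 0.6873.
After N polarizers: T = 0.5·0.6873^(N−1). Require T < 0.24 ⇒ N−1 > ln(0.24/0.5)/ln(0.6873) = 1.96, so N−1 ≥ 2 and N = 3.
Check: N=3 gives T = 0.2362 < 0.24; N=2 gives T = 0.3437.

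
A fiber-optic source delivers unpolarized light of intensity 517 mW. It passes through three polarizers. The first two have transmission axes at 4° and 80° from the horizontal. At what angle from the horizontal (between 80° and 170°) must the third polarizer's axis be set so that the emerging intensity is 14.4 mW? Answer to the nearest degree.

Unpolarized light through the first polarizer → I₁ = ½ I₀, now polarized at 4°.
I₂ = I₁ cos²(80° − 4°) = 0.5 I₀ · cos²(76°) = 0.02926 I₀.
Target fraction: 14.4 / 517 mW = 0.02785 of I₀.
Need I₃/I₀ = 0.02785, so cos²(θ − 80°) = 0.02785 / 0.02926 = 0.9518.
θ − 80° = arccos(√0.9518) = 12.7°, giving θ ≈ 80 + 12.7 = 92.7°.

θ ≈ 93°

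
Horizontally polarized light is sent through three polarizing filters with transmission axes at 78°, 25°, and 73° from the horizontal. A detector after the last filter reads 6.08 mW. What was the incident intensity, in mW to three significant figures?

I₁ = I₀ cos²(78° − 0°) = I₀ cos²(78°) = 0.04323 I₀.
I₂ = I₁ cos²(25° − 78°) = 0.04323 I₀ · cos²(53°) = 0.01566 I₀.
I₃ = I₂ cos²(73° − 25°) = 0.01566 I₀ · cos²(48°) = 0.00701 I₀.
So 6.08 mW = 0.00701 I₀, giving I₀ = 6.08/0.00701 = 867.4 mW.

I₀ ≈ 867 mW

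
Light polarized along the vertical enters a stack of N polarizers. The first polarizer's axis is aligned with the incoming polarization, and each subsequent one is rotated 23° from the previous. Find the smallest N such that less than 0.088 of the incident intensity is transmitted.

N = 16

First polarizer is aligned with the polarization: full transmission.
Each further stage multiplies by cos²(23°) = 0.8473.
After N polarizers: T = 0.8473^(N−1). Require T < 0.088 ⇒ N−1 > ln(0.088)/ln(0.8473) = 14.67, so N−1 ≥ 15 and N = 16.
Check: N=16 gives T = 0.08333 < 0.088; N=15 gives T = 0.09834.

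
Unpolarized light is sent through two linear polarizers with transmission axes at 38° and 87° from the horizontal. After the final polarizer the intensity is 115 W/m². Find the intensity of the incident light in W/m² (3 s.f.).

Unpolarized light through the first polarizer → I₁ = ½ I₀, now polarized at 38°.
I₂ = I₁ cos²(87° − 38°) = 0.5 I₀ · cos²(49°) = 0.2152 I₀.
So 115 W/m² = 0.2152 I₀, giving I₀ = 115/0.2152 = 534.4 W/m².

I₀ ≈ 534 W/m²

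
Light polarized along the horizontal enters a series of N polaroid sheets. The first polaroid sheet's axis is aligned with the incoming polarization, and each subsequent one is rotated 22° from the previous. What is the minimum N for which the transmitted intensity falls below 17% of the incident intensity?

N = 13

First polarizer is aligned with the polarization: full transmission.
Each further stage multiplies by cos²(22°) = 0.8597.
After N polarizers: T = 0.8597^(N−1). Require T < 0.17 ⇒ N−1 > ln(0.17)/ln(0.8597) = 11.72, so N−1 ≥ 12 and N = 13.
Check: N=13 gives T = 0.1629 < 0.17; N=12 gives T = 0.1895.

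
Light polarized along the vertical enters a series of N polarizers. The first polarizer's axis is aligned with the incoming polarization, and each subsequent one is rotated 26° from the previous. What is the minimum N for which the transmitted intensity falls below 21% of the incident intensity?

N = 9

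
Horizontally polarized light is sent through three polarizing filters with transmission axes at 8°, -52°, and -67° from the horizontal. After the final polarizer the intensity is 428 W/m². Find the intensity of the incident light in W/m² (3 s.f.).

I₀ ≈ 1870 W/m²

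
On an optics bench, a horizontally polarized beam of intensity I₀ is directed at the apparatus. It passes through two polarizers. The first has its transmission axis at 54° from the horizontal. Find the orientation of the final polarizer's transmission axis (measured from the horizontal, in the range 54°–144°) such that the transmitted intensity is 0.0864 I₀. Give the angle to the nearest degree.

I₁ = I₀ cos²(54° − 0°) = I₀ cos²(54°) = 0.3455 I₀.
Need I₂/I₀ = 0.0864, so cos²(θ − 54°) = 0.0864 / 0.3455 = 0.2501.
θ − 54° = arccos(√0.2501) = 60.0°, giving θ ≈ 54 + 60.0 = 114.0°.

θ ≈ 114°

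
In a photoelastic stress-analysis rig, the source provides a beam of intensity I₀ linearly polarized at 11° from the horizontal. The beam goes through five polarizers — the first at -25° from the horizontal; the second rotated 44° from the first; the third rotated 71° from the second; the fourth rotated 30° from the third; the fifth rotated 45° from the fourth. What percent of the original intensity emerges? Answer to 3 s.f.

≈ 1.35%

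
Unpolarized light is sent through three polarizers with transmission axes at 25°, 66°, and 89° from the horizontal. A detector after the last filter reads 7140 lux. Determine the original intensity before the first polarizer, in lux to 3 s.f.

I₀ ≈ 2.96e4 lux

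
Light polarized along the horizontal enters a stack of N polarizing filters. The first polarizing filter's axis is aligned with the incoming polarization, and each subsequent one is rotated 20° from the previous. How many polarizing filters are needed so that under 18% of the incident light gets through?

First polarizer is aligned with the polarization: full transmission.
Each further stage multiplies by cos²(20°) = 0.883.
After N polarizers: T = 0.883^(N−1). Require T < 0.18 ⇒ N−1 > ln(0.18)/ln(0.883) = 13.78, so N−1 ≥ 14 and N = 15.
Check: N=15 gives T = 0.1752 < 0.18; N=14 gives T = 0.1984.

N = 15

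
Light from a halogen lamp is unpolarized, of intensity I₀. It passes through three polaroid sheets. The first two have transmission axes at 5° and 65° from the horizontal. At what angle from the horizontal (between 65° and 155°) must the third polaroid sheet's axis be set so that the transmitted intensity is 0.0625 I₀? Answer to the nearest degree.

Unpolarized light through the first polarizer → I₁ = ½ I₀, now polarized at 5°.
I₂ = I₁ cos²(65° − 5°) = 0.5 I₀ · cos²(60°) = 0.125 I₀.
Need I₃/I₀ = 0.0625, so cos²(θ − 65°) = 0.0625 / 0.125 = 0.5.
θ − 65° = arccos(√0.5) = 45.0°, giving θ ≈ 65 + 45.0 = 110.0°.

θ ≈ 110°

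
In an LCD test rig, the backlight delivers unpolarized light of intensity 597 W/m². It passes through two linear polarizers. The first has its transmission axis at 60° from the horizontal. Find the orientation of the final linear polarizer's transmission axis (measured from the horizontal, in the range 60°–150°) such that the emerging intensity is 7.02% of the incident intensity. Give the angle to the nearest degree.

Unpolarized light through the first polarizer → I₁ = ½ I₀, now polarized at 60°.
Need I₂/I₀ = 0.0702, so cos²(θ − 60°) = 0.0702 / 0.5 = 0.1404.
θ − 60° = arccos(√0.1404) = 68.0°, giving θ ≈ 60 + 68.0 = 128.0°.

θ ≈ 128°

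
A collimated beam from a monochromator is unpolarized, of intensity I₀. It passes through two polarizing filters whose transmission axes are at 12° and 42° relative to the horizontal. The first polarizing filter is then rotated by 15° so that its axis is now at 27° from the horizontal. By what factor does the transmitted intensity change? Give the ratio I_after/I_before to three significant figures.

Before rotation:
Unpolarized light through the first polarizer → I₁ = ½ I₀, now polarized at 12°.
I₂ = I₁ cos²(42° − 12°) = 0.5 I₀ · cos²(30°) = 0.375 I₀.
After rotation:
Unpolarized light through the first polarizer → I₁ = ½ I₀, now polarized at 27°.
I₂ = I₁ cos²(42° − 27°) = 0.5 I₀ · cos²(15°) = 0.4665 I₀.
Ratio = 0.4665 / 0.375 = 1.244.

I_new/I_old ≈ 1.24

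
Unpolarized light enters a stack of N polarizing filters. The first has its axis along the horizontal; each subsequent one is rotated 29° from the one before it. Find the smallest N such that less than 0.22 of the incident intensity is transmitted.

First polarizer halves the unpolarized light: factor 1/2.
Each further stage multiplies by cos²(29°) = 0.765.
After N polarizers: T = 0.5·0.765^(N−1). Require T < 0.22 ⇒ N−1 > ln(0.22/0.5)/ln(0.765) = 3.06, so N−1 ≥ 4 and N = 5.
Check: N=5 gives T = 0.1712 < 0.22; N=4 gives T = 0.2238.

N = 5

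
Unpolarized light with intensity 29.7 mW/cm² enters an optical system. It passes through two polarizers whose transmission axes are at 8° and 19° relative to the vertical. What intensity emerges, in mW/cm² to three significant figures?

I ≈ 14.3 mW/cm²

Unpolarized light through the first polarizer → I₁ = 29.7 mW/cm²/2 = 14.85 mW/cm², polarized at 8°.
I₂ = I₁ · cos²(11°) = 14.85 · 0.9636 = 14.31 mW/cm².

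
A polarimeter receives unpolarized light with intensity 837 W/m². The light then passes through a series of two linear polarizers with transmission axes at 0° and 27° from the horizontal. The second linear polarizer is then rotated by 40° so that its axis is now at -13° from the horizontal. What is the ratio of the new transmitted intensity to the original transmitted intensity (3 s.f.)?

I_new/I_old ≈ 1.20

Before rotation:
Unpolarized light through the first polarizer → I₁ = ½ I₀, now polarized at 0°.
I₂ = I₁ cos²(27° − 0°) = 0.5 I₀ · cos²(27°) = 0.3969 I₀.
After rotation:
Unpolarized light through the first polarizer → I₁ = ½ I₀, now polarized at 0°.
I₂ = I₁ cos²(-13° − 0°) = 0.5 I₀ · cos²(13°) = 0.4747 I₀.
Ratio = 0.4747 / 0.3969 = 1.196.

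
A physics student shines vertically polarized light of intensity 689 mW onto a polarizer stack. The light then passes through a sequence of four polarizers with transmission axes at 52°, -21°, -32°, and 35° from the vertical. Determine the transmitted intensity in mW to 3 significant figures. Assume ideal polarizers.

I ≈ 3.28 mW

I₁ = 689 mW · cos²(52°) = 261.2 mW.
I₂ = I₁ · cos²(73°) = 261.2 · 0.08548 = 22.32 mW.
I₃ = I₂ · cos²(11°) = 22.32 · 0.9636 = 21.51 mW.
I₄ = I₃ · cos²(67°) = 21.51 · 0.1527 = 3.284 mW.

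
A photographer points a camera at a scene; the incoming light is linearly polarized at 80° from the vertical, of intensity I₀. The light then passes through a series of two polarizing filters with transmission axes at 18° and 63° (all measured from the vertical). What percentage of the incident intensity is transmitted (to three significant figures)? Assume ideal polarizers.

I₁ = I₀ cos²(18° − 80°) = I₀ cos²(62°) = 0.2204 I₀.
I₂ = I₁ cos²(63° − 18°) = 0.2204 I₀ · cos²(45°) = 0.1102 I₀.
That is 11.02% of the incident intensity.

≈ 11.0%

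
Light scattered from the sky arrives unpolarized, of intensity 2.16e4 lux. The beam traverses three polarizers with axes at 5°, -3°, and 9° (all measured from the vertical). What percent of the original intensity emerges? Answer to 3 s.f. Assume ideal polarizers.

≈ 46.9%

Unpolarized light through the first polarizer → I₁ = 2.16e4 lux/2 = 1.08e+04 lux, polarized at 5°.
I₂ = I₁ · cos²(8°) = 1.08e+04 · 0.9806 = 1.059e+04 lux.
I₃ = I₂ · cos²(12°) = 1.059e+04 · 0.9568 = 1.013e+04 lux.
That is 46.91% of the incident intensity.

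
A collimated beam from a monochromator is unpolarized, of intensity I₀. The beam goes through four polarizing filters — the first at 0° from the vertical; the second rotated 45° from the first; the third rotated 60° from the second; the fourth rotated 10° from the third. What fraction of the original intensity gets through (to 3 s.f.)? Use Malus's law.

Unpolarized light through the first polarizer → I₁ = ½ I₀, now polarized at 0°.
I₂ = I₁ cos²(45°) = 0.5 · 0.5 I₀ = 0.25 I₀.
I₃ = I₂ cos²(60°) = 0.25 · 0.25 I₀ = 0.0625 I₀.
I₄ = I₃ cos²(10°) = 0.0625 · 0.9698 I₀ = 0.06062 I₀.
Transmitted fraction = 0.06062.

≈ 0.0606 I₀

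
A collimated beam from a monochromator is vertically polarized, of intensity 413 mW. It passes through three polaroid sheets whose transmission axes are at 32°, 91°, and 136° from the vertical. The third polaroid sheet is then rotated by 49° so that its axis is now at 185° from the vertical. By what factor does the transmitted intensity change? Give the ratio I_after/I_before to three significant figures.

I_new/I_old ≈ 0.00973

Before rotation:
I₁ = I₀ cos²(32° − 0°) = I₀ cos²(32°) = 0.7192 I₀.
I₂ = I₁ cos²(91° − 32°) = 0.7192 I₀ · cos²(59°) = 0.1908 I₀.
I₃ = I₂ cos²(136° − 91°) = 0.1908 I₀ · cos²(45°) = 0.09539 I₀.
After rotation:
I₁ = I₀ cos²(32° − 0°) = I₀ cos²(32°) = 0.7192 I₀.
I₂ = I₁ cos²(91° − 32°) = 0.7192 I₀ · cos²(59°) = 0.1908 I₀.
Angle between axes 2 and 3: 86°. I₃ = 0.1908 I₀ · cos²(86°) = 0.0009283 I₀.
Ratio = 0.0009283 / 0.09539 = 0.009732.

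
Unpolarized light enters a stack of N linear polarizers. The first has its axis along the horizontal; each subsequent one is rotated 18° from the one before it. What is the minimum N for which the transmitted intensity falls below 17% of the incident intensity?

N = 12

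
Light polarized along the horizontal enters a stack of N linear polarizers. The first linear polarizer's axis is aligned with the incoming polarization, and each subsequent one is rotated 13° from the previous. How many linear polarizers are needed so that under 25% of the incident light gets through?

First polarizer is aligned with the polarization: full transmission.
Each further stage multiplies by cos²(13°) = 0.9494.
After N polarizers: T = 0.9494^(N−1). Require T < 0.25 ⇒ N−1 > ln(0.25)/ln(0.9494) = 26.70, so N−1 ≥ 27 and N = 28.
Check: N=28 gives T = 0.2461 < 0.25; N=27 gives T = 0.2592.

N = 28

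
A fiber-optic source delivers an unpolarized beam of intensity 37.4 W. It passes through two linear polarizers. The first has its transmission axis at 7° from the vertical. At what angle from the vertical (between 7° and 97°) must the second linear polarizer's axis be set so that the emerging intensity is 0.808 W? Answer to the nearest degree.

Unpolarized light through the first polarizer → I₁ = ½ I₀, now polarized at 7°.
Target fraction: 0.808 / 37.4 W = 0.0216 of I₀.
Need I₂/I₀ = 0.0216, so cos²(θ − 7°) = 0.0216 / 0.5 = 0.04321.
θ − 7° = arccos(√0.04321) = 78.0°, giving θ ≈ 7 + 78.0 = 85.0°.

θ ≈ 85°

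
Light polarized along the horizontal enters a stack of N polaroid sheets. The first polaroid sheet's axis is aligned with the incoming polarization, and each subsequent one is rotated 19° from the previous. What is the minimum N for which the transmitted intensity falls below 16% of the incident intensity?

First polarizer is aligned with the polarization: full transmission.
Each further stage multiplies by cos²(19°) = 0.894.
After N polarizers: T = 0.894^(N−1). Require T < 0.16 ⇒ N−1 > ln(0.16)/ln(0.894) = 16.36, so N−1 ≥ 17 and N = 18.
Check: N=18 gives T = 0.1489 < 0.16; N=17 gives T = 0.1665.

N = 18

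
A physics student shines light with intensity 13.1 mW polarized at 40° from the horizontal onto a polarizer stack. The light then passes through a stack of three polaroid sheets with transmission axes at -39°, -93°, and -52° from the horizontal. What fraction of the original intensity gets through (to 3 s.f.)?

I₁ = 13.1 mW · cos²(79°) = 0.4769 mW.
I₂ = I₁ · cos²(54°) = 0.4769 · 0.3455 = 0.1648 mW.
I₃ = I₂ · cos²(41°) = 0.1648 · 0.5696 = 0.09386 mW.
Transmitted fraction = 0.007165.

I/I₀ ≈ 0.00716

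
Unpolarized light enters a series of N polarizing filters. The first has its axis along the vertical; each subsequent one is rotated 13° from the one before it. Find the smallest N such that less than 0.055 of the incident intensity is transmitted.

N = 44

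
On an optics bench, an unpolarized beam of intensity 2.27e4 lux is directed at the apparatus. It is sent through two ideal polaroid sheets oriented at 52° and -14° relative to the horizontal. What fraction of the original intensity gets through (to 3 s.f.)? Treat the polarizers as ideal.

Unpolarized light through the first polarizer → I₁ = 2.27e4 lux/2 = 1.135e+04 lux, polarized at 52°.
I₂ = I₁ · cos²(66°) = 1.135e+04 · 0.1654 = 1878 lux.
Transmitted fraction = 0.08272.

I/I₀ ≈ 0.0827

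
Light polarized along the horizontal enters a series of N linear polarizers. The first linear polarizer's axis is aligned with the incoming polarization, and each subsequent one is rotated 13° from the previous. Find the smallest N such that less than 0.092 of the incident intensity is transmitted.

N = 47

First polarizer is aligned with the polarization: full transmission.
Each further stage multiplies by cos²(13°) = 0.9494.
After N polarizers: T = 0.9494^(N−1). Require T < 0.092 ⇒ N−1 > ln(0.092)/ln(0.9494) = 45.95, so N−1 ≥ 46 and N = 47.
Check: N=47 gives T = 0.09175 < 0.092; N=46 gives T = 0.09664.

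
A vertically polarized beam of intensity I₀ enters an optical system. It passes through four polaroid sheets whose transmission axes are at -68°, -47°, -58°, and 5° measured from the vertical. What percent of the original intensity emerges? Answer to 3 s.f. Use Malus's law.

By Malus's law, I₁ = I₀ cos²(-68° − 0°) = I₀ cos²(68°) = 0.1403 I₀.
I₂ = I₁ cos²(-47° + 68°) = 0.1403 I₀ · cos²(21°) = 0.1223 I₀.
I₃ = I₂ cos²(-58° + 47°) = 0.1223 I₀ · cos²(11°) = 0.1179 I₀.
I₄ = I₃ cos²(5° + 58°) = 0.1179 I₀ · cos²(63°) = 0.02429 I₀.
That is 2.429% of the incident intensity.

≈ 2.43%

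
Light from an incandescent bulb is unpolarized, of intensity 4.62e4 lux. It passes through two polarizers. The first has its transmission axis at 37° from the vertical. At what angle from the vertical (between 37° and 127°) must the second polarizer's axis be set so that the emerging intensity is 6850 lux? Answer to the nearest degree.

θ ≈ 94°

Unpolarized light through the first polarizer → I₁ = ½ I₀, now polarized at 37°.
Target fraction: 6850 / 4.62e4 lux = 0.1483 of I₀.
Need I₂/I₀ = 0.1483, so cos²(θ − 37°) = 0.1483 / 0.5 = 0.2965.
θ − 37° = arccos(√0.2965) = 57.0°, giving θ ≈ 37 + 57.0 = 94.0°.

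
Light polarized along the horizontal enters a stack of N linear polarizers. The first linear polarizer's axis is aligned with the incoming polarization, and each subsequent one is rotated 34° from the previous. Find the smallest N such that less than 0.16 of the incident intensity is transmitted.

N = 6

First polarizer is aligned with the polarization: full transmission.
Each further stage multiplies by cos²(34°) = 0.6873.
After N polarizers: T = 0.6873^(N−1). Require T < 0.16 ⇒ N−1 > ln(0.16)/ln(0.6873) = 4.89, so N−1 ≥ 5 and N = 6.
Check: N=6 gives T = 0.1534 < 0.16; N=5 gives T = 0.2231.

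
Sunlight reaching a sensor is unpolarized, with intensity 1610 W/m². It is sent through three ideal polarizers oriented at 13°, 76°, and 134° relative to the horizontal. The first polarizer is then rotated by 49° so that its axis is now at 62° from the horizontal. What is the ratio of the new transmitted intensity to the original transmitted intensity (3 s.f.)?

Before rotation:
Unpolarized light through the first polarizer → I₁ = ½ I₀, now polarized at 13°.
I₂ = I₁ cos²(76° − 13°) = 0.5 I₀ · cos²(63°) = 0.1031 I₀.
I₃ = I₂ cos²(134° − 76°) = 0.1031 I₀ · cos²(58°) = 0.02894 I₀.
After rotation:
Unpolarized light through the first polarizer → I₁ = ½ I₀, now polarized at 62°.
I₂ = I₁ cos²(76° − 62°) = 0.5 I₀ · cos²(14°) = 0.4707 I₀.
I₃ = I₂ cos²(134° − 76°) = 0.4707 I₀ · cos²(58°) = 0.1322 I₀.
Ratio = 0.1322 / 0.02894 = 4.568.

I_new/I_old ≈ 4.57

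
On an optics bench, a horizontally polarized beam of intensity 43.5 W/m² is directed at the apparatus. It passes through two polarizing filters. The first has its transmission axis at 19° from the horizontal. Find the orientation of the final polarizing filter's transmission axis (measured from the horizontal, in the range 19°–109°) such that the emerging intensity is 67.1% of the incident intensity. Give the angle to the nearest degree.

θ ≈ 49°

By Malus's law, I₁ = I₀ cos²(19° − 0°) = I₀ cos²(19°) = 0.894 I₀.
Need I₂/I₀ = 0.671, so cos²(θ − 19°) = 0.671 / 0.894 = 0.7506.
θ − 19° = arccos(√0.7506) = 30.0°, giving θ ≈ 19 + 30.0 = 49.0°.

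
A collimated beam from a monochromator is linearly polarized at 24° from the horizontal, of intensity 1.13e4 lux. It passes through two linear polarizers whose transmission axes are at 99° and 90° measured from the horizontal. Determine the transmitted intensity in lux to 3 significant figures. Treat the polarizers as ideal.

I₁ = 1.13e4 lux · cos²(75°) = 757 lux.
I₂ = I₁ · cos²(9°) = 757 · 0.9755 = 738.4 lux.

I ≈ 738 lux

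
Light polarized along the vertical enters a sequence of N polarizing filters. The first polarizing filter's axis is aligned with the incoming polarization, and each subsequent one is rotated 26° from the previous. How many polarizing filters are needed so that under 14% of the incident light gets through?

N = 11

First polarizer is aligned with the polarization: full transmission.
Each further stage multiplies by cos²(26°) = 0.8078.
After N polarizers: T = 0.8078^(N−1). Require T < 0.14 ⇒ N−1 > ln(0.14)/ln(0.8078) = 9.21, so N−1 ≥ 10 and N = 11.
Check: N=11 gives T = 0.1184 < 0.14; N=10 gives T = 0.1465.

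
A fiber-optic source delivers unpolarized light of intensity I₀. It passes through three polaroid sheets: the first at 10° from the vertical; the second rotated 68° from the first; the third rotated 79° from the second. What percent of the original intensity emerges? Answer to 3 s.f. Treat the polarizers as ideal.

Unpolarized light through the first polarizer → I₁ = ½ I₀, now polarized at 10°.
I₂ = I₁ cos²(68°) = 0.5 · 0.1403 I₀ = 0.07017 I₀.
I₃ = I₂ cos²(79°) = 0.07017 · 0.03641 I₀ = 0.002555 I₀.
That is 0.2555% of the incident intensity.

≈ 0.255%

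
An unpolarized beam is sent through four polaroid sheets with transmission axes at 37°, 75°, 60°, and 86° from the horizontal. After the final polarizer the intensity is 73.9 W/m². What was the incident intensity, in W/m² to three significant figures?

Unpolarized light through the first polarizer → I₁ = ½ I₀, now polarized at 37°.
I₂ = I₁ cos²(75° − 37°) = 0.5 I₀ · cos²(38°) = 0.3105 I₀.
I₃ = I₂ cos²(60° − 75°) = 0.3105 I₀ · cos²(15°) = 0.2897 I₀.
I₄ = I₃ cos²(86° − 60°) = 0.2897 I₀ · cos²(26°) = 0.234 I₀.
So 73.9 W/m² = 0.234 I₀, giving I₀ = 73.9/0.234 = 315.8 W/m².

I₀ ≈ 316 W/m²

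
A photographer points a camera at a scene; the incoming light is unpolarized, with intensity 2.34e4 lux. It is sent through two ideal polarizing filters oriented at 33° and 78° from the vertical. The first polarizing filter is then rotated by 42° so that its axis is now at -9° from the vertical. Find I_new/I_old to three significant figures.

Before rotation:
Unpolarized light through the first polarizer → I₁ = ½ I₀, now polarized at 33°.
I₂ = I₁ cos²(78° − 33°) = 0.5 I₀ · cos²(45°) = 0.25 I₀.
After rotation:
Unpolarized light through the first polarizer → I₁ = ½ I₀, now polarized at -9°.
I₂ = I₁ cos²(78° + 9°) = 0.5 I₀ · cos²(87°) = 0.00137 I₀.
Ratio = 0.00137 / 0.25 = 0.005478.

I_new/I_old ≈ 0.00548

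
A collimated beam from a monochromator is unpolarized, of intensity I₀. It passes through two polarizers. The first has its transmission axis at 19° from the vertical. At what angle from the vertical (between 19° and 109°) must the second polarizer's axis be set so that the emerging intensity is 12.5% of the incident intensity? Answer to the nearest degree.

θ ≈ 79°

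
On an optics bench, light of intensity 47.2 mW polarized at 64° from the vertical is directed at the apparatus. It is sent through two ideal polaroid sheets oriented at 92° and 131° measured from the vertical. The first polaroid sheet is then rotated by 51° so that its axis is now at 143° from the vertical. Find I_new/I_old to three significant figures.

I_new/I_old ≈ 0.0740

Before rotation:
I₁ = I₀ cos²(92° − 64°) = I₀ cos²(28°) = 0.7796 I₀.
I₂ = I₁ cos²(131° − 92°) = 0.7796 I₀ · cos²(39°) = 0.4708 I₀.
After rotation:
I₁ = I₀ cos²(143° − 64°) = I₀ cos²(79°) = 0.03641 I₀.
I₂ = I₁ cos²(131° − 143°) = 0.03641 I₀ · cos²(12°) = 0.03483 I₀.
Ratio = 0.03483 / 0.4708 = 0.07398.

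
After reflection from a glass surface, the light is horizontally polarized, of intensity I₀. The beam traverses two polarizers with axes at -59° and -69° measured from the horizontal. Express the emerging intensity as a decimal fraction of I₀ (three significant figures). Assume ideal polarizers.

I₁ = I₀ cos²(-59° − 0°) = I₀ cos²(59°) = 0.2653 I₀.
I₂ = I₁ cos²(-69° + 59°) = 0.2653 I₀ · cos²(10°) = 0.2573 I₀.
Transmitted fraction = 0.2573.

≈ 0.257 I₀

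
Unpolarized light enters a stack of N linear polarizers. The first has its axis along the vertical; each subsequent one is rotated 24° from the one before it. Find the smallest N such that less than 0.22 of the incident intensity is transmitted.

N = 6

First polarizer halves the unpolarized light: factor 1/2.
Each further stage multiplies by cos²(24°) = 0.8346.
After N polarizers: T = 0.5·0.8346^(N−1). Require T < 0.22 ⇒ N−1 > ln(0.22/0.5)/ln(0.8346) = 4.54, so N−1 ≥ 5 and N = 6.
Check: N=6 gives T = 0.2024 < 0.22; N=5 gives T = 0.2426.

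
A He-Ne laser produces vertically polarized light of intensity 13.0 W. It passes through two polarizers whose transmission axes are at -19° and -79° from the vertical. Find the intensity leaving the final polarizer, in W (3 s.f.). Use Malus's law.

By Malus's law, I₁ = 13.0 W · cos²(19°) = 11.62 W.
I₂ = I₁ · cos²(60°) = 11.62 · 0.25 = 2.906 W.

I ≈ 2.91 W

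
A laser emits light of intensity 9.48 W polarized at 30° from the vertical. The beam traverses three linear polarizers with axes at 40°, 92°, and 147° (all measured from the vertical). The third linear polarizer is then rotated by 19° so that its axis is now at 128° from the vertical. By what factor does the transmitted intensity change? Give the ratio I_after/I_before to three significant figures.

I_new/I_old ≈ 1.99

Before rotation:
I₁ = I₀ cos²(40° − 30°) = I₀ cos²(10°) = 0.9698 I₀.
I₂ = I₁ cos²(92° − 40°) = 0.9698 I₀ · cos²(52°) = 0.3676 I₀.
I₃ = I₂ cos²(147° − 92°) = 0.3676 I₀ · cos²(55°) = 0.1209 I₀.
After rotation:
I₁ = I₀ cos²(40° − 30°) = I₀ cos²(10°) = 0.9698 I₀.
I₂ = I₁ cos²(92° − 40°) = 0.9698 I₀ · cos²(52°) = 0.3676 I₀.
I₃ = I₂ cos²(128° − 92°) = 0.3676 I₀ · cos²(36°) = 0.2406 I₀.
Ratio = 0.2406 / 0.1209 = 1.989.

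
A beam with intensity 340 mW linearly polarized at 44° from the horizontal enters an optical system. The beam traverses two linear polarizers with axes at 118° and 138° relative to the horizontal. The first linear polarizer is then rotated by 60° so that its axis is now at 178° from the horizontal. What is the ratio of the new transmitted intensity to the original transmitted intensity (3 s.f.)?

Before rotation:
I₁ = I₀ cos²(118° − 44°) = I₀ cos²(74°) = 0.07598 I₀.
I₂ = I₁ cos²(138° − 118°) = 0.07598 I₀ · cos²(20°) = 0.06709 I₀.
After rotation:
I₁ = I₀ cos²(178° − 44°) = I₀ cos²(46°) = 0.4826 I₀.
I₂ = I₁ cos²(138° − 178°) = 0.4826 I₀ · cos²(40°) = 0.2832 I₀.
Ratio = 0.2832 / 0.06709 = 4.221.

I_new/I_old ≈ 4.22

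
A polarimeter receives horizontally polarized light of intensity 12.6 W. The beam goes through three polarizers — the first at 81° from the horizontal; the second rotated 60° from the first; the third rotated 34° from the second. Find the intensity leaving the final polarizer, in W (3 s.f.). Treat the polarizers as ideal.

I₁ = 12.6 W · cos²(81°) = 0.3083 W.
I₂ = I₁ · cos²(60°) = 0.3083 · 0.25 = 0.07709 W.
I₃ = I₂ · cos²(34°) = 0.07709 · 0.6873 = 0.05298 W.

I ≈ 0.0530 W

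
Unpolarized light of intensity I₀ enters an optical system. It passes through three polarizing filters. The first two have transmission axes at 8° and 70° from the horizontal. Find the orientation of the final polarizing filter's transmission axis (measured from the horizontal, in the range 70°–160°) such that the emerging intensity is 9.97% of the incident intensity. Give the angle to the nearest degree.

Unpolarized light through the first polarizer → I₁ = ½ I₀, now polarized at 8°.
I₂ = I₁ cos²(70° − 8°) = 0.5 I₀ · cos²(62°) = 0.1102 I₀.
Need I₃/I₀ = 0.0997, so cos²(θ − 70°) = 0.0997 / 0.1102 = 0.9047.
θ − 70° = arccos(√0.9047) = 18.0°, giving θ ≈ 70 + 18.0 = 88.0°.

θ ≈ 88°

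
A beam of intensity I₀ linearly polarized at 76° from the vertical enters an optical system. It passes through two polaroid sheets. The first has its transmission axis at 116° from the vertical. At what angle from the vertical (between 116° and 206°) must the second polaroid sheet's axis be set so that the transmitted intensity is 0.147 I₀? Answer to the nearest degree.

By Malus's law, I₁ = I₀ cos²(116° − 76°) = I₀ cos²(40°) = 0.5868 I₀.
Need I₂/I₀ = 0.147, so cos²(θ − 116°) = 0.147 / 0.5868 = 0.2505.
θ − 116° = arccos(√0.2505) = 60.0°, giving θ ≈ 116 + 60.0 = 176.0°.

θ ≈ 176°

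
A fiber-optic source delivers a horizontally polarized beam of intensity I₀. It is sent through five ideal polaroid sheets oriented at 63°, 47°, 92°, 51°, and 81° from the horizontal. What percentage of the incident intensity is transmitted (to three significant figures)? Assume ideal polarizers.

≈ 4.07%

I₁ = I₀ cos²(63° − 0°) = I₀ cos²(63°) = 0.2061 I₀.
I₂ = I₁ cos²(47° − 63°) = 0.2061 I₀ · cos²(16°) = 0.1904 I₀.
I₃ = I₂ cos²(92° − 47°) = 0.1904 I₀ · cos²(45°) = 0.09522 I₀.
I₄ = I₃ cos²(51° − 92°) = 0.09522 I₀ · cos²(41°) = 0.05424 I₀.
I₅ = I₄ cos²(81° − 51°) = 0.05424 I₀ · cos²(30°) = 0.04068 I₀.
That is 4.068% of the incident intensity.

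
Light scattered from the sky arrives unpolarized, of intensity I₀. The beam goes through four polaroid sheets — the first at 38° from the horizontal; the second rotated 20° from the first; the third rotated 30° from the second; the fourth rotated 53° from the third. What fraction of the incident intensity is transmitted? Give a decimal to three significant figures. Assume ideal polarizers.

≈ 0.120 I₀

Unpolarized light through the first polarizer → I₁ = ½ I₀, now polarized at 38°.
I₂ = I₁ cos²(20°) = 0.5 · 0.883 I₀ = 0.4415 I₀.
I₃ = I₂ cos²(30°) = 0.4415 · 0.75 I₀ = 0.3311 I₀.
I₄ = I₃ cos²(53°) = 0.3311 · 0.3622 I₀ = 0.1199 I₀.
Transmitted fraction = 0.1199.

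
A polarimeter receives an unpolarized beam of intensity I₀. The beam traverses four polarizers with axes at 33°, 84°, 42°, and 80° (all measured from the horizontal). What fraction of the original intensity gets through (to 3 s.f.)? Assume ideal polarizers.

≈ 0.0679 I₀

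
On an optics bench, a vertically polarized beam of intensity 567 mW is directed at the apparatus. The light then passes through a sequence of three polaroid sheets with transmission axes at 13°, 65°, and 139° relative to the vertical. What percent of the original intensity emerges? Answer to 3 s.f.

I₁ = 567 mW · cos²(13°) = 538.3 mW.
I₂ = I₁ · cos²(52°) = 538.3 · 0.379 = 204 mW.
I₃ = I₂ · cos²(74°) = 204 · 0.07598 = 15.5 mW.
That is 2.734% of the incident intensity.

≈ 2.73%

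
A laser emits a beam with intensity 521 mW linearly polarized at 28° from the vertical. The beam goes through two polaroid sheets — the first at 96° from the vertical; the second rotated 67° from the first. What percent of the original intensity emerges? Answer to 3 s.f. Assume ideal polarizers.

≈ 2.14%

By Malus's law, I₁ = 521 mW · cos²(68°) = 73.11 mW.
I₂ = I₁ · cos²(67°) = 73.11 · 0.1527 = 11.16 mW.
That is 2.142% of the incident intensity.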